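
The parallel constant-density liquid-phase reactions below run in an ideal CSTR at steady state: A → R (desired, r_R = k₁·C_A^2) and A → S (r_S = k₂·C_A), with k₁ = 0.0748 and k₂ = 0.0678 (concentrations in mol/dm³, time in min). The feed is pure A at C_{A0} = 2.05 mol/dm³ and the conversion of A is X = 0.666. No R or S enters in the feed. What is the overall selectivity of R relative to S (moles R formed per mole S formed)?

0.755

Exit C_A = C_{A0}(1−X) = 2.05×0.334 = 0.6847 mol/dm³.
Rates in a CSTR are evaluated at the outlet concentration: r_R = 0.0748×0.6847^2 = 0.03507, r_S = 0.0678×0.6847 = 0.04642.
Overall selectivity = C_R/C_S = r_Rτ/(r_Sτ) = r_R/r_S = 0.755.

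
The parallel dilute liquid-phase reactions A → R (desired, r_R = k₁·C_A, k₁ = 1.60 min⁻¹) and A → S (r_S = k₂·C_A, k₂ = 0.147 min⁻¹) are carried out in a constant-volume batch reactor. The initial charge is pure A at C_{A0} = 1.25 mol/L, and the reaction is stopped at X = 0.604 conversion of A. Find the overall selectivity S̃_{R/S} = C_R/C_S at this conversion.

C_A = C_{A0}(1−X) = 0.4950 mol/L.
Both paths are first order in A, so the instantaneous fraction to R is constant: dC_R/d(−C_A) = k₁/(k₁+k₂) = 0.9159.
C_R = 0.9159·(C_{A0}−C_A) = 0.9159×0.7550 = 0.691 mol/L.
C_S = (C_{A0}−C_A)−C_R = 0.06353 mol/L; S̃_{R/S} = 0.6915/0.06353 = 10.9.

10.9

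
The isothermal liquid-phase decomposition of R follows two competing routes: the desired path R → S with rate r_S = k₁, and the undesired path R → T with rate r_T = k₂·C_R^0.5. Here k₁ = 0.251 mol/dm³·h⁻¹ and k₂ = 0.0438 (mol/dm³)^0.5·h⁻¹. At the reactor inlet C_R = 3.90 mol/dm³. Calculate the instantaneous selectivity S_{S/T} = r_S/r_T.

2.90

S_{S/T} = r_S/r_T = (k₁)/(k₂·C_R^0.5) = (k₁/k₂)·C_R^-0.5.
= (0.251) / (0.0438×3.900^0.5) = 0.2510/0.08650 = 2.90.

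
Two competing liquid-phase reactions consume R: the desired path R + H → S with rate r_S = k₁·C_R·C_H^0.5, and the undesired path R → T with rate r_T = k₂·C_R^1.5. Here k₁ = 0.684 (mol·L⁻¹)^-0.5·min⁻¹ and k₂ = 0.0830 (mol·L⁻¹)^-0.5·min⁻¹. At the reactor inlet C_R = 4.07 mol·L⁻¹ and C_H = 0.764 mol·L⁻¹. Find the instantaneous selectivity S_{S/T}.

3.57

S_{S/T} = r_S/r_T = (k₁·C_R·C_H^0.5)/(k₂·C_R^1.5) = (k₁/k₂)·C_R^-0.5·C_H^0.5.
= (0.684×4.070×0.7640^0.5) / (0.0830×4.070^1.5) = 2.433/0.6815 = 3.57.
The undesired path is higher order in R, so low C_R (CSTR or dilute feed) favours S.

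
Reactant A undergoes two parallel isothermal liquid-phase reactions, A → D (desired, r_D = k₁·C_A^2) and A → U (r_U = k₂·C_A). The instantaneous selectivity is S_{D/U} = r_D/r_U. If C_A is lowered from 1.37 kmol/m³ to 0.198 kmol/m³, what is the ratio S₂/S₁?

S_{D/U} = (k₁/k₂)·C_A, so S₂/S₁ = (C_{A,2}/C_{A,1}).
= 0.198/1.37 = 0.145.

0.145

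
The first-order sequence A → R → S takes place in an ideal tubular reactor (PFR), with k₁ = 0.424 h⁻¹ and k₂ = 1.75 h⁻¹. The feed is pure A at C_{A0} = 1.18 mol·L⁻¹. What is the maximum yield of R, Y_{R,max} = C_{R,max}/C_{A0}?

At the optimum, C_{R,max}/C_{A0} = (k₁/k₂)^[k₂/(k₂−k₁)].
= (0.424/1.75)^(1.75/(1.75−0.424)) = (0.2423)^(1.320) = 0.1540.

0.154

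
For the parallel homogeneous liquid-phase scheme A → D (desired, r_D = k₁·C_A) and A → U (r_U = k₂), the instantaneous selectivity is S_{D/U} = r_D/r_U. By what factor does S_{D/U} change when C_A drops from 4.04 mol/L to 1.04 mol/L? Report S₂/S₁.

S_{D/U} = (k₁/k₂)·C_A, so S₂/S₁ = (C_{A,2}/C_{A,1}).
= 1.04/4.04 = 0.257.
Selectivity toward D falls as C_A falls — high-concentration operation is favoured.

0.257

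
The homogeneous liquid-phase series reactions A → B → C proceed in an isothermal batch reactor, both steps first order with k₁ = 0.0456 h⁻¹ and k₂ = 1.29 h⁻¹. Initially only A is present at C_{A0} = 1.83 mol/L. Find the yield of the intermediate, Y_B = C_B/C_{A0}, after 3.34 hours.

The intermediate concentration in a first-order A→B→C sequence is C_B = k₁C_{A0}(e^(−k₁t) − e^(−k₂t))/(k₂−k₁).
e^(−k₁t) = e^(−0.0456×3.34) = e^(−0.1523) = 0.8587; e^(−k₂t) = e^(−4.309) = 0.01345.
C_B = 0.0456×1.83/(1.29−0.0456) × (0.8587−0.01345) = 0.06706×0.8453 = 0.05668 mol/L.
Y_B = C_B/C_{A0} = 0.05668/1.83 = 0.0310.

0.0310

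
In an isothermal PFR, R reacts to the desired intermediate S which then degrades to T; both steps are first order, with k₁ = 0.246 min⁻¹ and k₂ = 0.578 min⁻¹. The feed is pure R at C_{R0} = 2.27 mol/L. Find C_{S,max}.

For a first-order series the maximum intermediate yield is C_{S,max}/C_{R0} = (k₁/k₂)^[k₂/(k₂−k₁)].
= (0.246/0.578)^(0.578/(0.578−0.246)) = (0.4256)^(1.741) = 0.2260.
C_{S,max} = 0.2260×2.27 = 0.513 mol/L.

0.513 mol/L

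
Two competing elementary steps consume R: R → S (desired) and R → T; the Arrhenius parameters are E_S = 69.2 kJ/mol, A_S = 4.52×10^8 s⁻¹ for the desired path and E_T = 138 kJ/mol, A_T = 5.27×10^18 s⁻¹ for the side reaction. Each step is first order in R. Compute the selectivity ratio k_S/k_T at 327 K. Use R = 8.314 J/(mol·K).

k_S/k_T = (A_S/A_T)·exp[−(E_S−E_T)/(RT)] = (A_S/A_T)·exp[(E_T−E_S)/(RT)].
(E_T−E_S)/(RT) = (138−69.2)×10³/(8.314×327) = 68800/2719 = 25.31.
k_S/k_T = (4.52×10^8/5.27×10^18)·exp(25.31) = 8.577×10^-11 × 9.782×10^10 = 8.39.
Since E_S < E_T, lowering the temperature improves selectivity toward S.

8.39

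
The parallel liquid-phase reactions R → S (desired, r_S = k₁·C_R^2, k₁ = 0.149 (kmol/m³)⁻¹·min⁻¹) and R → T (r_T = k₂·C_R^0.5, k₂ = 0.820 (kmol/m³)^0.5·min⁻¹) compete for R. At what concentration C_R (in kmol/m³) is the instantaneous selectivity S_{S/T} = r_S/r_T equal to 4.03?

S_{S/T} = (k₁/k₂)·C_R^1.5 ⇒ C_R = (S·k₂/k₁)^(1/1.5).
= (4.03×0.820/0.149)^(0.6667) = (22.18)^(0.6667) = 7.89 kmol/m³.

7.89 kmol/m³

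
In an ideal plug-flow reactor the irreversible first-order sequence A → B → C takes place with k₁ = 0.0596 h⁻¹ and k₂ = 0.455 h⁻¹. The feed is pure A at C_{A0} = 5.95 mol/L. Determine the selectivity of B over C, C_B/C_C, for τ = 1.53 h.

2.53

Solving the coupled first-order balances gives C_B(τ) = [k₁/(k₂−k₁)]·C_{A0}·(e^(−k₁τ) − e^(−k₂τ)).
e^(−k₁τ) = e^(−0.0596×1.53) = e^(−0.09119) = 0.9128; e^(−k₂τ) = e^(−0.6962) = 0.4985.
C_B = 0.0596×5.95/(0.455−0.0596) × (0.9128−0.4985) = 0.8969×0.4143 = 0.3716 mol/L.
C_A = C_{A0}e^(−k₁τ) = 5.431 mol/L, so C_C = C_{A0}−C_A−C_B = 0.1470 mol/L; C_B/C_C = 2.53.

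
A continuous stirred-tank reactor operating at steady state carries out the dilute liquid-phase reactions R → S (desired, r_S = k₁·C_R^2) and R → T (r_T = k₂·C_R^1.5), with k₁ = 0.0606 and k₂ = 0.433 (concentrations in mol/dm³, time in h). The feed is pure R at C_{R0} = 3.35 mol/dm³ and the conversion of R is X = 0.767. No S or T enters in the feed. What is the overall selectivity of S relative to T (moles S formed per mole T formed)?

Exit C_R = C_{R0}(1−X) = 3.35×0.233 = 0.7805 mol/dm³.
A CSTR operates uniformly at the exit composition, giving r_S = 0.03692 and r_T = 0.2986 (each k·C_R^n at C_R = 0.7805).
Overall selectivity = C_S/C_T = r_Sτ/(r_Tτ) = r_S/r_T = 0.124.

0.124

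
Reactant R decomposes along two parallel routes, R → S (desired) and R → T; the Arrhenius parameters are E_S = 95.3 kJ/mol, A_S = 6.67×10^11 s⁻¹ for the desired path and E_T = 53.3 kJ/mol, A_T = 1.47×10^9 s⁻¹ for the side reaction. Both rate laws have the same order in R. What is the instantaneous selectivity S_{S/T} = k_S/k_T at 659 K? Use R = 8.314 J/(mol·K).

0.213

k_S/k_T = (A_S/A_T)·exp[−(E_S−E_T)/(RT)] = (A_S/A_T)·exp[(E_T−E_S)/(RT)].
(E_T−E_S)/(RT) = (53.3−95.3)×10³/(8.314×659) = -42000/5479 = -7.666.
k_S/k_T = (6.67×10^11/1.47×10^9)·exp(-7.666) = 453.7 × 4.686×10^-4 = 0.213.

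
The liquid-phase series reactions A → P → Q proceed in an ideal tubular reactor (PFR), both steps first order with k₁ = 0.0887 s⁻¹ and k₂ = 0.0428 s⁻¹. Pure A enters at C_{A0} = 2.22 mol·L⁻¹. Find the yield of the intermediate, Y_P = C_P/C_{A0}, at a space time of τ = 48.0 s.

0.220

For first-order series with pure A initially, C_P(τ) = k₁C_{A0}/(k₂−k₁)·(e^(−k₁τ) − e^(−k₂τ)).
e^(−k₁τ) = e^(−0.0887×48.0) = e^(−4.258) = 0.01416; e^(−k₂τ) = e^(−2.054) = 0.1282.
C_P = 0.0887×2.22/(0.0428−0.0887) × (0.01416−0.1282) = (-4.290)×(-0.1140) = 0.4891 mol·L⁻¹.
Y_P = C_P/C_{A0} = 0.4891/2.22 = 0.220.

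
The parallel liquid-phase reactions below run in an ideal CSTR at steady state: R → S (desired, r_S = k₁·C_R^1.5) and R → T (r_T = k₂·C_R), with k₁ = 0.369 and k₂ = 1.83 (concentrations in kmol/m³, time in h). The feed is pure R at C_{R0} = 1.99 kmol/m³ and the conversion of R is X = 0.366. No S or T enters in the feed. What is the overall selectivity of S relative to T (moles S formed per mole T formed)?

Exit C_R = C_{R0}(1−X) = 1.99×0.634 = 1.262 kmol/m³.
A CSTR operates uniformly at the exit composition, giving r_S = 0.5229 and r_T = 2.309 (each k·C_R^n at C_R = 1.262).
Overall selectivity = C_S/C_T = r_Sτ/(r_Tτ) = r_S/r_T = 0.226.

0.226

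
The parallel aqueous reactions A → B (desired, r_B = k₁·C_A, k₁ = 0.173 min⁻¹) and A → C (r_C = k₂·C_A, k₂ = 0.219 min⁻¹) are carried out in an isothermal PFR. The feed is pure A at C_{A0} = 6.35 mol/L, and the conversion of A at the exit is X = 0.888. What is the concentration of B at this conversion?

2.49 mol/L

C_A = C_{A0}(1−X) = 0.7112 mol/L.
Both paths are first order in A, so the instantaneous fraction to B is constant: dC_B/d(−C_A) = k₁/(k₁+k₂) = 0.4413.
C_B = 0.4413·(C_{A0}−C_A) = 0.4413×5.639 = 2.49 mol/L.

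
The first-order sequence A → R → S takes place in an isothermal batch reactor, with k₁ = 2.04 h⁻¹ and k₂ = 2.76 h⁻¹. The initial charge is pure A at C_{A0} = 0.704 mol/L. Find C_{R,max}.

0.221 mol/L

Evaluating C_R at t_opt = ln(k₂/k₁)/(k₂−k₁) gives C_{R,max}/C_{A0} = (k₁/k₂)^[k₂/(k₂−k₁)].
= (2.04/2.76)^(2.76/(2.76−2.04)) = (0.7391)^(3.833) = 0.3139.
C_{R,max} = 0.3139×0.704 = 0.221 mol/L.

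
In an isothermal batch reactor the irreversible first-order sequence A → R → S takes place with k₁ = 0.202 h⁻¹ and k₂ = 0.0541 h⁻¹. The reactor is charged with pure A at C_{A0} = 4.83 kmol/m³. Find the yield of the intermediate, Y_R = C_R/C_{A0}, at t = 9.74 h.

For first-order series with pure A initially, C_R(t) = k₁C_{A0}/(k₂−k₁)·(e^(−k₁t) − e^(−k₂t)).
e^(−k₁t) = e^(−0.202×9.74) = e^(−1.967) = 0.1398; e^(−k₂t) = e^(−0.5269) = 0.5904.
C_R = 0.202×4.83/(0.0541−0.202) × (0.1398−0.5904) = (-6.597)×(-0.4506) = 2.973 kmol/m³.
Y_R = C_R/C_{A0} = 2.973/4.83 = 0.615.

0.615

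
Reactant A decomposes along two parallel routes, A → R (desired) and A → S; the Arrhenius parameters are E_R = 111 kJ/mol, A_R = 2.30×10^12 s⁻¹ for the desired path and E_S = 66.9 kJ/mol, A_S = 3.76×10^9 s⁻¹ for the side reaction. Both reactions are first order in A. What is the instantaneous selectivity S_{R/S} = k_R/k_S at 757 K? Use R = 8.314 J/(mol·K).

0.554

k_R/k_S = (A_R/A_S)·exp[−(E_R−E_S)/(RT)] = (A_R/A_S)·exp[(E_S−E_R)/(RT)].
(E_S−E_R)/(RT) = (66.9−111)×10³/(8.314×757) = -44100/6294 = -7.007.
k_R/k_S = (2.30×10^12/3.76×10^9)·exp(-7.007) = 611.7 × 9.055×10^-4 = 0.554.
Since E_R > E_S, raising the temperature improves selectivity toward R.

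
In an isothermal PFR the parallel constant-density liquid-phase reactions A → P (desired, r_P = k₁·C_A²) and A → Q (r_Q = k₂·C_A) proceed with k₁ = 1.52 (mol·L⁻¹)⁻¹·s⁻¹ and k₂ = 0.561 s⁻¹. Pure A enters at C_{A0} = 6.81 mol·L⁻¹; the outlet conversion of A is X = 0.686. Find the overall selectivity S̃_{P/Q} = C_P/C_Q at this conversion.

11.0

C_A = C_{A0}(1−X) = 2.138 mol·L⁻¹.
Along a PFR/batch, dC_Q/dC_A = −r_Q/(r_P+r_Q) = −k₂/(k₂+k₁·C_A).
Integrating from C_{A0} to C_A: C_Q = (0.561/1.52)·ln[(0.561+1.52·6.81)/(0.561+1.52·2.14)] = 0.3691·ln(10.91/3.811) = 0.3882 mol·L⁻¹.
Then C_P = (C_{A0}−C_A) − C_Q = 4.672 − 0.3882 = 4.283 mol·L⁻¹.
S̃_{P/Q} = C_P/C_Q = 4.283/0.3882 = 11.0.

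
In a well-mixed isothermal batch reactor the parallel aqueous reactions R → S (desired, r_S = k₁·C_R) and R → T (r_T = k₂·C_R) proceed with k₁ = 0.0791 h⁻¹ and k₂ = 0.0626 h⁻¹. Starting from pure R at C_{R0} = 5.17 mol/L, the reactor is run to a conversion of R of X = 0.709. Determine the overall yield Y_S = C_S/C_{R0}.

C_R = C_{R0}(1−X) = 1.504 mol/L.
Both paths are first order in R, so the instantaneous fraction to S is constant: dC_S/d(−C_R) = k₁/(k₁+k₂) = 0.5582.
C_S = 0.5582·(C_{R0}−C_R) = 0.5582×3.666 = 2.05 mol/L.
Y_S = C_S/C_{R0} = 2.046/5.17 = 0.396.

0.396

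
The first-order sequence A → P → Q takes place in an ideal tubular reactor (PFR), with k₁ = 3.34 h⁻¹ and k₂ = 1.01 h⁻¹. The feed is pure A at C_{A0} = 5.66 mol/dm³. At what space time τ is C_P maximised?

Setting dC_P/dτ = 0 gives τ_opt = ln(k₂/k₁)/(k₂−k₁).
= ln(1.01/3.34)/(1.01−3.34) = ln(0.3024)/-2.330 = -1.196/-2.330 = 0.513 h.

0.513 h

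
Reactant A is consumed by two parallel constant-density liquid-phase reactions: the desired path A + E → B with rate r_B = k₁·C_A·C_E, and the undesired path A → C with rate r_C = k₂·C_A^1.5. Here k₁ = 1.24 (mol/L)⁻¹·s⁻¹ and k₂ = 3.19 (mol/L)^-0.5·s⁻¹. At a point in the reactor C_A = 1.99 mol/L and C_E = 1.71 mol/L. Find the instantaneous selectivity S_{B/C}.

0.471

S_{B/C} = r_B/r_C = (k₁·C_A·C_E)/(k₂·C_A^1.5) = (k₁/k₂)·C_A^-0.5·C_E.
= (1.24×1.990×1.710) / (3.19×1.990^1.5) = 4.220/8.955 = 0.471.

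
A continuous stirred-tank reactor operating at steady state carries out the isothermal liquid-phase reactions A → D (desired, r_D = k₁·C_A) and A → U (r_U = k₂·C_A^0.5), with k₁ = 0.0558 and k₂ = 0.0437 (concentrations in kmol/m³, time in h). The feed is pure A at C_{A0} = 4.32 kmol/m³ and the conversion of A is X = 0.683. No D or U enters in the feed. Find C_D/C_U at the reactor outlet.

Exit C_A = C_{A0}(1−X) = 4.32×0.317 = 1.369 kmol/m³.
Rates in a CSTR are evaluated at the outlet concentration: r_D = 0.0558×1.369 = 0.07641, r_U = 0.0437×1.369^0.5 = 0.05114.
Overall selectivity = C_D/C_U = r_Dτ/(r_Uτ) = r_D/r_U = 1.49.

1.49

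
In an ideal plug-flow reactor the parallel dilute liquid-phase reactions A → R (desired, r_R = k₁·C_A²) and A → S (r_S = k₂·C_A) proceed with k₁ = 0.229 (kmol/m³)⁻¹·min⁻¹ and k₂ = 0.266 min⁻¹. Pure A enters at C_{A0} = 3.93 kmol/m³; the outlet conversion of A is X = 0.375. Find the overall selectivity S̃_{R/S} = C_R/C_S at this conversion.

C_A = C_{A0}(1−X) = 2.456 kmol/m³.
Along a PFR/batch, dC_S/dC_A = −r_S/(r_R+r_S) = −k₂/(k₂+k₁·C_A).
Integrating from C_{A0} to C_A: C_S = (0.266/0.229)·ln[(0.266+0.229·3.93)/(0.266+0.229·2.46)] = 1.162·ln(1.166/0.8285) = 0.3969 kmol/m³.
Then C_R = (C_{A0}−C_A) − C_S = 1.474 − 0.3969 = 1.077 kmol/m³.
S̃_{R/S} = C_R/C_S = 1.077/0.3969 = 2.71.

2.71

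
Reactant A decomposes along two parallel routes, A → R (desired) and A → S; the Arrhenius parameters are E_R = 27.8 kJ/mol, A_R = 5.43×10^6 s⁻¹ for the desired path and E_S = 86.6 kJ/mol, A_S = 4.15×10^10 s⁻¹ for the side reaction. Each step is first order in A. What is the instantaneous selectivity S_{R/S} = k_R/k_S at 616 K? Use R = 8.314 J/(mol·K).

12.7

k_R/k_S = (A_R/A_S)·exp[−(E_R−E_S)/(RT)] = (A_R/A_S)·exp[(E_S−E_R)/(RT)].
(E_S−E_R)/(RT) = (86.6−27.8)×10³/(8.314×616) = 58800/5121 = 11.48.
k_R/k_S = (5.43×10^6/4.15×10^10)·exp(11.48) = 1.308×10^-4 × 96875 = 12.7.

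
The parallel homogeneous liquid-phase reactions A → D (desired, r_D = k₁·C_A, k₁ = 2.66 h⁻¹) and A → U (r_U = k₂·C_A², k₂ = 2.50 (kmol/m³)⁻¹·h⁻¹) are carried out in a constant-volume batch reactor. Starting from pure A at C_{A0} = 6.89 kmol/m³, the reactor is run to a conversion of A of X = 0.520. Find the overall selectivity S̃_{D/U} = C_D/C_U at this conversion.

0.216

C_A = C_{A0}(1−X) = 3.307 kmol/m³.
Along a PFR/batch, dC_D/dC_A = −r_D/(r_D+r_U) = −k₁/(k₁+k₂·C_A).
Integrating from C_{A0} to C_A: C_D = (2.66/2.50)·ln[(2.66+2.50·6.89)/(2.66+2.50·3.31)] = 1.064·ln(19.88/10.93) = 0.6370 kmol/m³.
C_U = (C_{A0}−C_A)−C_D = 2.946 kmol/m³; S̃_{D/U} = 0.6370/2.946 = 0.216.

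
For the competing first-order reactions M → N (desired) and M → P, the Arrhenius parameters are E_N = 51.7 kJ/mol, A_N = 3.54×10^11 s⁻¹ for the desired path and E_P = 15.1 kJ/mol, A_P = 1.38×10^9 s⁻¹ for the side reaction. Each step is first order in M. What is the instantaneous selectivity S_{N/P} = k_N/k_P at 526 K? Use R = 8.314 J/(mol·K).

Since both paths have the same order in M, the concentration cancels and S_{N/P} = k_N/k_P = (A_N/A_P)·exp[(E_P−E_N)/(RT)].
(E_P−E_N)/(RT) = (15.1−51.7)×10³/(8.314×526) = -36600/4373 = -8.369.
k_N/k_P = (3.54×10^11/1.38×10^9)·exp(-8.369) = 256.5 × 2.319×10^-4 = 0.0595.
Since E_N > E_P, raising the temperature improves selectivity toward N.

0.0595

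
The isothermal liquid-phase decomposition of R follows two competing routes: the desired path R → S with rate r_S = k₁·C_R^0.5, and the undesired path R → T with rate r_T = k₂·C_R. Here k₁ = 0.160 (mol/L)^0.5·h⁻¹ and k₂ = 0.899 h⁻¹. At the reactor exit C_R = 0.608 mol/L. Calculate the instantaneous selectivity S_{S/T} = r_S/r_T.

0.228

S_{S/T} = r_S/r_T = (k₁·C_R^0.5)/(k₂·C_R) = (k₁/k₂)·C_R^-0.5.
= (0.160×0.6080^0.5) / (0.899×0.6080) = 0.1248/0.5466 = 0.228.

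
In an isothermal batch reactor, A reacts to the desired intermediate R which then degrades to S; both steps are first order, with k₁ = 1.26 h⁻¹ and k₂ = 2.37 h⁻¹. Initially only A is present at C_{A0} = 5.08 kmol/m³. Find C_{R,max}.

1.32 kmol/m³

For a first-order series the maximum intermediate yield is C_{R,max}/C_{A0} = (k₁/k₂)^[k₂/(k₂−k₁)].
= (1.26/2.37)^(2.37/(2.37−1.26)) = (0.5316)^(2.135) = 0.2595.
C_{R,max} = 0.2595×5.08 = 1.32 kmol/m³.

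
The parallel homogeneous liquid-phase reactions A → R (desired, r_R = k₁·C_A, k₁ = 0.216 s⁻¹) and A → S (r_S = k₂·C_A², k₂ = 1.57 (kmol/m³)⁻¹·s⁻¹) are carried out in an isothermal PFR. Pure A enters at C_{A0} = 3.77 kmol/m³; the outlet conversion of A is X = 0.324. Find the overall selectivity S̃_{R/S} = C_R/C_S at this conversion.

0.0441

C_A = C_{A0}(1−X) = 2.549 kmol/m³.
Along a PFR/batch, dC_R/dC_A = −r_R/(r_R+r_S) = −k₁/(k₁+k₂·C_A).
Integrating from C_{A0} to C_A: C_R = (0.216/1.57)·ln[(0.216+1.57·3.77)/(0.216+1.57·2.55)] = 0.1376·ln(6.135/4.217) = 0.05157 kmol/m³.
C_S = (C_{A0}−C_A)−C_R = 1.170 kmol/m³; S̃_{R/S} = 0.05157/1.170 = 0.0441.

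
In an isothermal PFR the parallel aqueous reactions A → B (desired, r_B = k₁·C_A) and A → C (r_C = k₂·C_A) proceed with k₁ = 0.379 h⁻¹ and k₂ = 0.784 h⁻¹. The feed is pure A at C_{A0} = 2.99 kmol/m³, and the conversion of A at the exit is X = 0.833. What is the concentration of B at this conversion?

0.812 kmol/m³

C_A = C_{A0}(1−X) = 0.4993 kmol/m³.
Both paths are first order in A, so the instantaneous fraction to B is constant: dC_B/d(−C_A) = k₁/(k₁+k₂) = 0.3259.
C_B = 0.3259·(C_{A0}−C_A) = 0.3259×2.491 = 0.812 kmol/m³.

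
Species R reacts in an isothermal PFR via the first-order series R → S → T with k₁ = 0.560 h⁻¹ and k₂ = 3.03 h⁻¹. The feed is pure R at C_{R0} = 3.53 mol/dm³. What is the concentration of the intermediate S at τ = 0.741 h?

0.444 mol/dm³

The intermediate concentration in a first-order A→B→C sequence is C_S = k₁C_{R0}(e^(−k₁τ) − e^(−k₂τ))/(k₂−k₁).
e^(−k₁τ) = e^(−0.560×0.741) = e^(−0.4150) = 0.6604; e^(−k₂τ) = e^(−2.245) = 0.1059.
C_S = 0.560×3.53/(3.03−0.560) × (0.6604−0.1059) = 0.8003×0.5545 = 0.4438 mol/dm³.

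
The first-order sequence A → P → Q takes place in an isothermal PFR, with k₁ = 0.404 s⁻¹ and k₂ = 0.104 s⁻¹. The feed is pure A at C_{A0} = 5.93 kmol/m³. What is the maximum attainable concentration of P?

For a first-order series the maximum intermediate yield is C_{P,max}/C_{A0} = (k₁/k₂)^[k₂/(k₂−k₁)].
= (0.404/0.104)^(0.104/(0.104−0.404)) = (3.885)^(-0.3467) = 0.6247.
C_{P,max} = 0.6247×5.93 = 3.70 kmol/m³.

3.70 kmol/m³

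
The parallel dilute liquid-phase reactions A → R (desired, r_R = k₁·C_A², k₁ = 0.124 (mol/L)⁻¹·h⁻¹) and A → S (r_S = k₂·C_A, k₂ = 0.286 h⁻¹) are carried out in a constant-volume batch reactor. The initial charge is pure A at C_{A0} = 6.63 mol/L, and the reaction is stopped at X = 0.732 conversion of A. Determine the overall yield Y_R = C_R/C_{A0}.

0.460

C_A = C_{A0}(1−X) = 1.777 mol/L.
Along a PFR/batch, dC_S/dC_A = −r_S/(r_R+r_S) = −k₂/(k₂+k₁·C_A).
Integrating from C_{A0} to C_A: C_S = (0.286/0.124)·ln[(0.286+0.124·6.63)/(0.286+0.124·1.78)] = 2.306·ln(1.108/0.5063) = 1.806 mol/L.
Then C_R = (C_{A0}−C_A) − C_S = 4.853 − 1.806 = 3.047 mol/L.
Y_R = C_R/C_{A0} = 3.047/6.63 = 0.460.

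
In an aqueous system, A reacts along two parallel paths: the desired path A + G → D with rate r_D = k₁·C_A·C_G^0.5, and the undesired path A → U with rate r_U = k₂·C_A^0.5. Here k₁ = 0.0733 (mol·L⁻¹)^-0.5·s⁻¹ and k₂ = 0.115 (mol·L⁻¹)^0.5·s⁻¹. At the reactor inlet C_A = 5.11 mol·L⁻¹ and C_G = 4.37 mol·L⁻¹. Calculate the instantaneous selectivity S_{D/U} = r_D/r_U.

S_{D/U} = r_D/r_U = (k₁·C_A·C_G^0.5)/(k₂·C_A^0.5) = (k₁/k₂)·C_A^0.5·C_G^0.5.
= (0.0733×5.110×4.370^0.5) / (0.115×5.110^0.5) = 0.7830/0.2600 = 3.01.
Since the desired path is higher order in A, keeping C_A high (PFR or concentrated feed) favours D.

3.01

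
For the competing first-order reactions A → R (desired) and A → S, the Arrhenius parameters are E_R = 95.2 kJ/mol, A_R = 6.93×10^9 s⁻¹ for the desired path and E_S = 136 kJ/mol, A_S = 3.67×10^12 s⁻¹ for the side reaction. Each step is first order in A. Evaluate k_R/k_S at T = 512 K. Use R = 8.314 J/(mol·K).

With equal orders, S_{R/S} = k_R/k_S = (A_R/A_S)·exp[(E_S−E_R)/(RT)].
(E_S−E_R)/(RT) = (136−95.2)×10³/(8.314×512) = 40800/4257 = 9.585.
k_R/k_S = (6.93×10^9/3.67×10^12)·exp(9.585) = 0.001888 × 14541 = 27.5.

27.5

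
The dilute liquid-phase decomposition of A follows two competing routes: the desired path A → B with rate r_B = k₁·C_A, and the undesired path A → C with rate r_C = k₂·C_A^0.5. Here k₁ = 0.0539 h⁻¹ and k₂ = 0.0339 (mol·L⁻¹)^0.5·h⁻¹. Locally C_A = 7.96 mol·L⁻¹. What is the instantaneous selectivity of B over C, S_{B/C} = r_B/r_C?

S_{B/C} = r_B/r_C = (k₁·C_A)/(k₂·C_A^0.5) = (k₁/k₂)·C_A^0.5.
= (0.0539×7.960) / (0.0339×7.960^0.5) = 0.4290/0.09564 = 4.49.

4.49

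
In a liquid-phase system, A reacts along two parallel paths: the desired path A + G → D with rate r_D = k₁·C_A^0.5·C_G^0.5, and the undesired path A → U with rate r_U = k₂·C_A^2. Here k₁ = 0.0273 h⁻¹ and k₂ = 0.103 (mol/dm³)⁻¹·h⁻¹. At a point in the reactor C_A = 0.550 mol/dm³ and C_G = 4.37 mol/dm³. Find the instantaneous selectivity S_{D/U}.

S_{D/U} = r_D/r_U = (k₁·C_A^0.5·C_G^0.5)/(k₂·C_A^2) = (k₁/k₂)·C_A^-1.5·C_G^0.5.
= (0.0273×0.5500^0.5×4.370^0.5) / (0.103×0.5500^2) = 0.04232/0.03116 = 1.36.
The undesired path is higher order in A, so low C_A (CSTR or dilute feed) favours D.

1.36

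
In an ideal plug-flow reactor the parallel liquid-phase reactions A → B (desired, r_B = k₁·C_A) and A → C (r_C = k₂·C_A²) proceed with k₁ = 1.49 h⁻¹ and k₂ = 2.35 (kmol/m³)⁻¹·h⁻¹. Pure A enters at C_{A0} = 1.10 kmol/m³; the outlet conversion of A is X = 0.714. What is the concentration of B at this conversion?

C_A = C_{A0}(1−X) = 0.3146 kmol/m³.
Along a PFR/batch, dC_B/dC_A = −r_B/(r_B+r_C) = −k₁/(k₁+k₂·C_A).
Integrating from C_{A0} to C_A: C_B = (1.49/2.35)·ln[(1.49+2.35·1.10)/(1.49+2.35·0.315)] = 0.6340·ln(4.075/2.229) = 0.3824 kmol/m³.

0.382 kmol/m³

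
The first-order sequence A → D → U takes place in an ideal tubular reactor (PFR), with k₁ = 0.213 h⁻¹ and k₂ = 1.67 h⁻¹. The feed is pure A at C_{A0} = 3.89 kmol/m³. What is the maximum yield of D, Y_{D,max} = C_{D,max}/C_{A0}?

0.0944

At the optimum, C_{D,max}/C_{A0} = (k₁/k₂)^[k₂/(k₂−k₁)].
= (0.213/1.67)^(1.67/(1.67−0.213)) = (0.1275)^(1.146) = 0.09439.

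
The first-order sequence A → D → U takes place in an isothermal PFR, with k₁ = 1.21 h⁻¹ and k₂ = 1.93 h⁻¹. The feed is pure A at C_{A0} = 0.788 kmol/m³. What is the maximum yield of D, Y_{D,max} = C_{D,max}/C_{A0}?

For a first-order series the maximum intermediate yield is C_{D,max}/C_{A0} = (k₁/k₂)^[k₂/(k₂−k₁)].
= (1.21/1.93)^(1.93/(1.93−1.21)) = (0.6269)^(2.681) = 0.2861.

0.286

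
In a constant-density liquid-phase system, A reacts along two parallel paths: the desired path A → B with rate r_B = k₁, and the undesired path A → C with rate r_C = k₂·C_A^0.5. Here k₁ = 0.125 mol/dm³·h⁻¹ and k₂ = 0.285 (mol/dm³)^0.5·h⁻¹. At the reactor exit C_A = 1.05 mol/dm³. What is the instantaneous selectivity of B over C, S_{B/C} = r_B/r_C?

S_{B/C} = r_B/r_C = (k₁)/(k₂·C_A^0.5) = (k₁/k₂)·C_A^-0.5.
= (0.125) / (0.285×1.050^0.5) = 0.1250/0.2920 = 0.428.
The undesired path is higher order in A, so low C_A (CSTR or dilute feed) favours B.

0.428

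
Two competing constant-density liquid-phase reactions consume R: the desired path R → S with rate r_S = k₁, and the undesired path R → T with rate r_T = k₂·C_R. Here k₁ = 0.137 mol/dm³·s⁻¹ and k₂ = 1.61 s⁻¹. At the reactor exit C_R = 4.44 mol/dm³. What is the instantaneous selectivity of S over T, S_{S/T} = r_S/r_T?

0.0192

S_{S/T} = r_S/r_T = (k₁)/(k₂·C_R) = (k₁/k₂)·C_R⁻¹.
= (0.137) / (1.61×4.440) = 0.1370/7.148 = 0.0192.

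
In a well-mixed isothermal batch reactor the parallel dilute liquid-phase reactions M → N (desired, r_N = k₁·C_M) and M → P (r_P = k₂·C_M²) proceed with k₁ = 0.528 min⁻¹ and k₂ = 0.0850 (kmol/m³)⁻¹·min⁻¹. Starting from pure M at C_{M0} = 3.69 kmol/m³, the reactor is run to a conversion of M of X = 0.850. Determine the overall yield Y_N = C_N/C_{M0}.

C_M = C_{M0}(1−X) = 0.5535 kmol/m³.
Along a PFR/batch, dC_N/dC_M = −r_N/(r_N+r_P) = −k₁/(k₁+k₂·C_M).
Integrating from C_{M0} to C_M: C_N = (0.528/0.0850)·ln[(0.528+0.0850·3.69)/(0.528+0.0850·0.554)] = 6.212·ln(0.8417/0.5750) = 2.366 kmol/m³.
Y_N = C_N/C_{M0} = 2.366/3.69 = 0.641.

0.641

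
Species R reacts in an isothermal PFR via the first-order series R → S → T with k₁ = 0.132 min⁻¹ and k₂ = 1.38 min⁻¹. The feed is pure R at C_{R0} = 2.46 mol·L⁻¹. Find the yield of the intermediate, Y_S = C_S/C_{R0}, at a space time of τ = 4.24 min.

The intermediate concentration in a first-order A→B→C sequence is C_S = k₁C_{R0}(e^(−k₁τ) − e^(−k₂τ))/(k₂−k₁).
e^(−k₁τ) = e^(−0.132×4.24) = e^(−0.5597) = 0.5714; e^(−k₂τ) = e^(−5.851) = 0.002876.
C_S = 0.132×2.46/(1.38−0.132) × (0.5714−0.002876) = 0.2602×0.5685 = 0.1479 mol·L⁻¹.
Y_S = C_S/C_{R0} = 0.1479/2.46 = 0.0601.

0.0601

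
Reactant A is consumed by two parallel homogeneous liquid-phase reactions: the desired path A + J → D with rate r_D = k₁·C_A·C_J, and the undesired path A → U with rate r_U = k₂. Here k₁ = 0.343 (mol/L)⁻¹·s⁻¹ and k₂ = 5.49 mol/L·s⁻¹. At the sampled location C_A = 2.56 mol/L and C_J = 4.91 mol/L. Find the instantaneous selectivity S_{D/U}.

S_{D/U} = r_D/r_U = (k₁·C_A·C_J)/(k₂) = (k₁/k₂)·C_A·C_J.
= (0.343×2.560×4.910) / (5.49) = 4.311/5.490 = 0.785.

0.785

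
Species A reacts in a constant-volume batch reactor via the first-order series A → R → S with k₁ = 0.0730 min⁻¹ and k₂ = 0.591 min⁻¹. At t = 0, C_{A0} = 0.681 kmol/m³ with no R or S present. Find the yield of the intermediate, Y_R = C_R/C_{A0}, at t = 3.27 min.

For first-order series with pure A initially, C_R(t) = k₁C_{A0}/(k₂−k₁)·(e^(−k₁t) − e^(−k₂t)).
e^(−k₁t) = e^(−0.0730×3.27) = e^(−0.2387) = 0.7876; e^(−k₂t) = e^(−1.933) = 0.1448.
C_R = 0.0730×0.681/(0.591−0.0730) × (0.7876−0.1448) = 0.09597×0.6429 = 0.06170 kmol/m³.
Y_R = C_R/C_{A0} = 0.06170/0.681 = 0.0906.

0.0906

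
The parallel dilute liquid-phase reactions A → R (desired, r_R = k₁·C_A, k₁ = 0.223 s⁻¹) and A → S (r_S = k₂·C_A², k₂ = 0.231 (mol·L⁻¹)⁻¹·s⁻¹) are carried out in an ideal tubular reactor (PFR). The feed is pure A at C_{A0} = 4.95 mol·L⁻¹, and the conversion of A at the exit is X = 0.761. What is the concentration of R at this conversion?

C_A = C_{A0}(1−X) = 1.183 mol·L⁻¹.
Along a PFR/batch, dC_R/dC_A = −r_R/(r_R+r_S) = −k₁/(k₁+k₂·C_A).
Integrating from C_{A0} to C_A: C_R = (0.223/0.231)·ln[(0.223+0.231·4.95)/(0.223+0.231·1.18)] = 0.9654·ln(1.366/0.4963) = 0.9777 mol·L⁻¹.

0.978 mol·L⁻¹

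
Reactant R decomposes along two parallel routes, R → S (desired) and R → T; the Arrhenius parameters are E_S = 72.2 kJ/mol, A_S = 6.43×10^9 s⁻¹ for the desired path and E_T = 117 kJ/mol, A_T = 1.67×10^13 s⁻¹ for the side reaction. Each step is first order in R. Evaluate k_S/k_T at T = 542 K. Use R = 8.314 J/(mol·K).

k_S/k_T = (A_S/A_T)·exp[−(E_S−E_T)/(RT)] = (A_S/A_T)·exp[(E_T−E_S)/(RT)].
(E_T−E_S)/(RT) = (117−72.2)×10³/(8.314×542) = 44800/4506 = 9.942.
k_S/k_T = (6.43×10^9/1.67×10^13)·exp(9.942) = 3.850×10^-4 × 20783 = 8.00.
Since E_S < E_T, lowering the temperature improves selectivity toward S.

8.00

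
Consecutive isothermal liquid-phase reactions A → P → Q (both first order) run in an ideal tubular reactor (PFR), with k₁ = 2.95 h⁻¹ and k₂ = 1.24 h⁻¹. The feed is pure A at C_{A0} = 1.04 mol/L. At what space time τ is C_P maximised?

0.507 h

The intermediate peaks when r₁ = r₂, i.e. k₁e^(−k₁τ) = k₂e^(−k₂τ), giving τ_opt = ln(k₂/k₁)/(k₂−k₁).
= ln(1.24/2.95)/(1.24−2.95) = ln(0.4203)/-1.710 = -0.8667/-1.710 = 0.507 h.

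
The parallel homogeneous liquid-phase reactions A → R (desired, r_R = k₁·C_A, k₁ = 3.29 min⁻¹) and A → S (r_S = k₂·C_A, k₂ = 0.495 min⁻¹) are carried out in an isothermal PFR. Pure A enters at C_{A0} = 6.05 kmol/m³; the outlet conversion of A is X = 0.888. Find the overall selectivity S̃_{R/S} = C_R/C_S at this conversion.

C_A = C_{A0}(1−X) = 0.6776 kmol/m³.
Both paths are first order in A, so the instantaneous fraction to R is constant: dC_R/d(−C_A) = k₁/(k₁+k₂) = 0.8692.
C_R = 0.8692·(C_{A0}−C_A) = 0.8692×5.372 = 4.67 kmol/m³.
C_S = (C_{A0}−C_A)−C_R = 0.7026 kmol/m³; S̃_{R/S} = 4.670/0.7026 = 6.65.

6.65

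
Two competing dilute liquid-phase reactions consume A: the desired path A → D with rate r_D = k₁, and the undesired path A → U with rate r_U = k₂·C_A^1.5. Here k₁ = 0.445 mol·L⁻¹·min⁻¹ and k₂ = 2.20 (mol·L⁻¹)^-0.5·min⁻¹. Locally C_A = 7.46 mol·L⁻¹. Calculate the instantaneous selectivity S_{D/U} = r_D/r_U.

S_{D/U} = r_D/r_U = (k₁)/(k₂·C_A^1.5) = (k₁/k₂)·C_A^-1.5.
= (0.445) / (2.20×7.460^1.5) = 0.4450/44.83 = 0.00993.
The undesired path is higher order in A, so low C_A (CSTR or dilute feed) favours D.

0.00993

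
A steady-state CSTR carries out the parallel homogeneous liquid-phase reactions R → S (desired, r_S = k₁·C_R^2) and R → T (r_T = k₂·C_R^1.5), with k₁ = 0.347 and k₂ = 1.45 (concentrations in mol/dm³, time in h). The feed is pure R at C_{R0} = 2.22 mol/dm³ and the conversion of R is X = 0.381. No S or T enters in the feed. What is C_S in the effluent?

Exit C_R = C_{R0}(1−X) = 2.22×0.619 = 1.374 mol/dm³.
A CSTR operates uniformly at the exit composition, giving r_S = 0.6553 and r_T = 2.336 (each k·C_R^n at C_R = 1.374).
Fraction of consumed R going to S: r_S/(r_S+r_T) = 0.2191.
C_S = 0.2191·C_{R0}·X = 0.2191×2.22×0.381 = 0.185 mol/dm³.

0.185 mol/dm³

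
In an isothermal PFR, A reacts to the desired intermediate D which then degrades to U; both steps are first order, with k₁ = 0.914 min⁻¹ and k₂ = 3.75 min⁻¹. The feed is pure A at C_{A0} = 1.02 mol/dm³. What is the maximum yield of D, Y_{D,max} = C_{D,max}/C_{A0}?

0.155

For a first-order series the maximum intermediate yield is C_{D,max}/C_{A0} = (k₁/k₂)^[k₂/(k₂−k₁)].
= (0.914/3.75)^(3.75/(3.75−0.914)) = (0.2437)^(1.322) = 0.1546.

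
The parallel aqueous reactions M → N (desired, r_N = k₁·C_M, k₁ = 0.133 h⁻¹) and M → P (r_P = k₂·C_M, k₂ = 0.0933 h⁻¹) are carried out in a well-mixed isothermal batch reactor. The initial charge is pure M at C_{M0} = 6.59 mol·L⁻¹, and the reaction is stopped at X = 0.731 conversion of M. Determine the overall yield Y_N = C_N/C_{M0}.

0.430

C_M = C_{M0}(1−X) = 1.773 mol·L⁻¹.
Both paths are first order in M, so the instantaneous fraction to N is constant: dC_N/d(−C_M) = k₁/(k₁+k₂) = 0.5877.
C_N = 0.5877·(C_{M0}−C_M) = 0.5877×4.817 = 2.83 mol·L⁻¹.
Y_N = C_N/C_{M0} = 2.831/6.59 = 0.430.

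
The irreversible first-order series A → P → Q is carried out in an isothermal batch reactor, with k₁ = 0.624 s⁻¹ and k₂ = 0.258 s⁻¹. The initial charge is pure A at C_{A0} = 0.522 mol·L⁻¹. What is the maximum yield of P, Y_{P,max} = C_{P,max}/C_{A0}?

0.537

At the optimum, C_{P,max}/C_{A0} = (k₁/k₂)^[k₂/(k₂−k₁)].
= (0.624/0.258)^(0.258/(0.258−0.624)) = (2.419)^(-0.7049) = 0.5366.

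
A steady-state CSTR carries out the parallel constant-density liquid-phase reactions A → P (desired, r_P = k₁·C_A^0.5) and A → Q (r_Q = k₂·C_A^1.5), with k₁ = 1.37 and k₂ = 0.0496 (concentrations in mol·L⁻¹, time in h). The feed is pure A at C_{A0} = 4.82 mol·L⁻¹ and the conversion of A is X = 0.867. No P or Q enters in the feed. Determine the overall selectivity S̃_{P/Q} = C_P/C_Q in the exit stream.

Exit C_A = C_{A0}(1−X) = 4.82×0.133 = 0.6411 mol·L⁻¹.
In a CSTR the entire volume is at exit conditions, so r_P = 1.37×0.6411^0.5 = 1.097 and r_Q = 0.0496×0.6411^1.5 = 0.02546.
Overall selectivity = C_P/C_Q = r_Pτ/(r_Qτ) = r_P/r_Q = 43.1.

43.1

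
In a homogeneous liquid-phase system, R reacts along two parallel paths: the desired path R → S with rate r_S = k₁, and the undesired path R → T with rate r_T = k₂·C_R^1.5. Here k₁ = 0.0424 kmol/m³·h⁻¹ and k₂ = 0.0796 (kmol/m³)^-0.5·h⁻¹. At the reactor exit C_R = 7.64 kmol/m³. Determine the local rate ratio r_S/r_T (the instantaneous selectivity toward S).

S_{S/T} = r_S/r_T = (k₁)/(k₂·C_R^1.5) = (k₁/k₂)·C_R^-1.5.
= (0.0424) / (0.0796×7.640^1.5) = 0.04240/1.681 = 0.0252.
The undesired path is higher order in R, so low C_R (CSTR or dilute feed) favours S.

0.0252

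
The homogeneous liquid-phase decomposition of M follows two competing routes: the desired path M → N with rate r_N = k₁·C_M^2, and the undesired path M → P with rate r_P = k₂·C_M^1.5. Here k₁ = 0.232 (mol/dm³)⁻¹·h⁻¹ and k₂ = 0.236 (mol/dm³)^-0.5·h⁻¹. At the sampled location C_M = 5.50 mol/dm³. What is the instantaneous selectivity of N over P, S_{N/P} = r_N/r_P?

S_{N/P} = r_N/r_P = (k₁·C_M^2)/(k₂·C_M^1.5) = (k₁/k₂)·C_M^0.5.
= (0.232×5.500^2) / (0.236×5.500^1.5) = 7.018/3.044 = 2.31.
Since the desired path is higher order in M, keeping C_M high (PFR or concentrated feed) favours N.

2.31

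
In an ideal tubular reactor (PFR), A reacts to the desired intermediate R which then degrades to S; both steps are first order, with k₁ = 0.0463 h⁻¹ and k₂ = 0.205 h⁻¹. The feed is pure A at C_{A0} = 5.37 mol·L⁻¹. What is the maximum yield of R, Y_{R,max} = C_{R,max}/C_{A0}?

0.146

At the optimum, C_{R,max}/C_{A0} = (k₁/k₂)^[k₂/(k₂−k₁)].
= (0.0463/0.205)^(0.205/(0.205−0.0463)) = (0.2259)^(1.292) = 0.1463.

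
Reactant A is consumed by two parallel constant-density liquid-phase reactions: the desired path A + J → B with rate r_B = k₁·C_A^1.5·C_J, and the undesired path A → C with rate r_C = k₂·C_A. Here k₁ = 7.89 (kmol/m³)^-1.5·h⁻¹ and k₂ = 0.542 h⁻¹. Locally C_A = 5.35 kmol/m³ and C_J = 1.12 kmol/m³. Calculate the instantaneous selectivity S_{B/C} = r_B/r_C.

37.7

S_{B/C} = r_B/r_C = (k₁·C_A^1.5·C_J)/(k₂·C_A) = (k₁/k₂)·C_A^0.5·C_J.
= (7.89×5.350^1.5×1.120) / (0.542×5.350) = 109.4/2.900 = 37.7.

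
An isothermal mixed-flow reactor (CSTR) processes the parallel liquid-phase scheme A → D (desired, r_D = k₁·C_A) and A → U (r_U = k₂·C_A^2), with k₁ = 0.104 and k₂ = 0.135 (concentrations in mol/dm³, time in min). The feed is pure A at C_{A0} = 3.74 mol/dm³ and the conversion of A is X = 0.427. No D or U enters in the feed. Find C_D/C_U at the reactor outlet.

0.359

Exit C_A = C_{A0}(1−X) = 3.74×0.573 = 2.143 mol/dm³.
A CSTR operates uniformly at the exit composition, giving r_D = 0.2229 and r_U = 0.6200 (each k·C_A^n at C_A = 2.143).
Overall selectivity = C_D/C_U = r_Dτ/(r_Uτ) = r_D/r_U = 0.359.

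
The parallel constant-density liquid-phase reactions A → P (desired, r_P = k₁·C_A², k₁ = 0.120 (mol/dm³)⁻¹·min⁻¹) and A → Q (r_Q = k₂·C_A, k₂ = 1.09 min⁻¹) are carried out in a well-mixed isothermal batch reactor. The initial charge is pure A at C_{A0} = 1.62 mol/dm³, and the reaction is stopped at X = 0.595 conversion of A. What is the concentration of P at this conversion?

C_A = C_{A0}(1−X) = 0.6561 mol/dm³.
Along a PFR/batch, dC_Q/dC_A = −r_Q/(r_P+r_Q) = −k₂/(k₂+k₁·C_A).
Integrating from C_{A0} to C_A: C_Q = (1.09/0.120)·ln[(1.09+0.120·1.62)/(1.09+0.120·0.656)] = 9.083·ln(1.284/1.169) = 0.8572 mol/dm³.
Then C_P = (C_{A0}−C_A) − C_Q = 0.9639 − 0.8572 = 0.1067 mol/dm³.

0.107 mol/dm³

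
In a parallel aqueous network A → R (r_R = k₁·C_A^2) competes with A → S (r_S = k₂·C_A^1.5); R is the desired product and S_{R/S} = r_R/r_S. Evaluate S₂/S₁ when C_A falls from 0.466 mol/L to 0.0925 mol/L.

S_{R/S} = (k₁/k₂)·C_A^0.5, so S₂/S₁ = (C_{A,2}/C_{A,1})^0.5.
= (0.0925/0.466)^0.5 = (0.1985)^0.5 = 0.446.
Selectivity toward R falls as C_A falls — high-concentration operation is favoured.

0.446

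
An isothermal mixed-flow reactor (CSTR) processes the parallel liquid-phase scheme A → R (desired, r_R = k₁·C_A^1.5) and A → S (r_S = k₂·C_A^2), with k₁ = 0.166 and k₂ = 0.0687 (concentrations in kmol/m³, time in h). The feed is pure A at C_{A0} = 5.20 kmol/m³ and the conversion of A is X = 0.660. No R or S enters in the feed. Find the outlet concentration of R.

Exit C_A = C_{A0}(1−X) = 5.20×0.340 = 1.768 kmol/m³.
In a CSTR the entire volume is at exit conditions, so r_R = 0.166×1.768^1.5 = 0.3902 and r_S = 0.0687×1.768^2 = 0.2147.
Fraction of consumed A going to R: r_R/(r_R+r_S) = 0.6450.
C_R = 0.6450·C_{A0}·X = 0.6450×5.20×0.660 = 2.21 kmol/m³.

2.21 kmol/m³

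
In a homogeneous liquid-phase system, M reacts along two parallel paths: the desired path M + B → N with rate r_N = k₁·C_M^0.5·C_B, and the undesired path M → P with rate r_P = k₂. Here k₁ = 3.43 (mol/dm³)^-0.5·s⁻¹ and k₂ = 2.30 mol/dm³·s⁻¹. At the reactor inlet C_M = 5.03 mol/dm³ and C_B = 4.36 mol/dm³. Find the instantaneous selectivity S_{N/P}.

S_{N/P} = r_N/r_P = (k₁·C_M^0.5·C_B)/(k₂) = (k₁/k₂)·C_M^0.5·C_B.
= (3.43×5.030^0.5×4.360) / (2.30) = 33.54/2.300 = 14.6.
Since the desired path is higher order in M, keeping C_M high (PFR or concentrated feed) favours N.

14.6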